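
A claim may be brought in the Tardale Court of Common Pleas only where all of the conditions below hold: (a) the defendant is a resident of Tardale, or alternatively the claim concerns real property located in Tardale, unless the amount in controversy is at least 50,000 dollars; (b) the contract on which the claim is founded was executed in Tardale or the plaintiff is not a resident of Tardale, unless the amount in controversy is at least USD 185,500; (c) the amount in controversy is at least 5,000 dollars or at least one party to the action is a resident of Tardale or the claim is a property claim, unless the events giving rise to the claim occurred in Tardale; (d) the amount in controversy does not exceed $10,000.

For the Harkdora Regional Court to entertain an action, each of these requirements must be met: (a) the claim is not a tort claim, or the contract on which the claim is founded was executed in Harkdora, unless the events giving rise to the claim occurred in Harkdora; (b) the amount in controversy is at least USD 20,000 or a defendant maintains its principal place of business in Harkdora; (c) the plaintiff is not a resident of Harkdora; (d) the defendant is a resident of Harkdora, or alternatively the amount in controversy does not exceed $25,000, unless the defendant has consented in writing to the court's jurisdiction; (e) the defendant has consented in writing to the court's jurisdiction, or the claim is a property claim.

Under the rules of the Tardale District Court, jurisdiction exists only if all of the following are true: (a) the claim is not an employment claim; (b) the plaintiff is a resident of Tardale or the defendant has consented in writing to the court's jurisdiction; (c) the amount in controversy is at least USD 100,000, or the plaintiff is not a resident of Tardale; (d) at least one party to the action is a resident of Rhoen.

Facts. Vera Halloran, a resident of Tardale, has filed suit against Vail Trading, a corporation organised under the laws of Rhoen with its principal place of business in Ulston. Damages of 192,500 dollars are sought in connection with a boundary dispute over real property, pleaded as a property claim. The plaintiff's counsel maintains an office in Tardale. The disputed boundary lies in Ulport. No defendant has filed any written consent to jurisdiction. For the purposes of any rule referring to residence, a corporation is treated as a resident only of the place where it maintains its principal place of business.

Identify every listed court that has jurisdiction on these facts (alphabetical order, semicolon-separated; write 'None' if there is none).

The Tardale Court of Common Pleas:
  (a) The defendant resides in Ulston, not Tardale; the property lies in Ulport, not Tardale — every alternative fails. However, the amount in controversy is $192,500, which meets the 50,000 dollars floor, so the 'unless' proviso supplies this condition. Condition met.
  (b) No contract (and hence no place of execution) is alleged; the plaintiff resides in Tardale — no alternative holds. The proviso rescues it, though: the amount in controversy is 192,500 dollars, which meets the $185,500 floor. Satisfied.
  (c) The amount in controversy is USD 192,500, which meets the 5,000 dollars floor — that alternative is enough. Met.
  (d) The amount in controversy is USD 192,500, above the $10,000 ceiling. Condition not met.
  → At least one condition fails; no jurisdiction.
The Harkdora Regional Court:
  (a) The claim is a property claim, not a tort claim — that alternative is enough. Condition met.
  (b) The amount in controversy is $192,500, which meets the $20,000 floor — that alternative is enough. Met.
  (c) The plaintiff resides in Tardale, which is not Harkdora. Condition met.
  (d) The defendant resides in Ulston, not Harkdora; the amount in controversy is $192,500, above the $25,000 ceiling — no alternative holds. Nor does the 'unless' clause help: no such written consent has been filed. Not satisfied.
  (e) The claim is a property claim — that alternative is enough. Condition met.
  → No jurisdiction.
The Tardale District Court:
  (a) The claim is a property claim, not an employment claim. Satisfied.
  (b) The plaintiff resides in Tardale, so this disjunct is met. Satisfied.
  (c) The amount in controversy is 192,500 dollars, which meets the 100,000 dollars floor, so this disjunct is met. Condition met.
  (d) No party resides in Rhoen. Fails.
  → At least one condition fails; no jurisdiction.

None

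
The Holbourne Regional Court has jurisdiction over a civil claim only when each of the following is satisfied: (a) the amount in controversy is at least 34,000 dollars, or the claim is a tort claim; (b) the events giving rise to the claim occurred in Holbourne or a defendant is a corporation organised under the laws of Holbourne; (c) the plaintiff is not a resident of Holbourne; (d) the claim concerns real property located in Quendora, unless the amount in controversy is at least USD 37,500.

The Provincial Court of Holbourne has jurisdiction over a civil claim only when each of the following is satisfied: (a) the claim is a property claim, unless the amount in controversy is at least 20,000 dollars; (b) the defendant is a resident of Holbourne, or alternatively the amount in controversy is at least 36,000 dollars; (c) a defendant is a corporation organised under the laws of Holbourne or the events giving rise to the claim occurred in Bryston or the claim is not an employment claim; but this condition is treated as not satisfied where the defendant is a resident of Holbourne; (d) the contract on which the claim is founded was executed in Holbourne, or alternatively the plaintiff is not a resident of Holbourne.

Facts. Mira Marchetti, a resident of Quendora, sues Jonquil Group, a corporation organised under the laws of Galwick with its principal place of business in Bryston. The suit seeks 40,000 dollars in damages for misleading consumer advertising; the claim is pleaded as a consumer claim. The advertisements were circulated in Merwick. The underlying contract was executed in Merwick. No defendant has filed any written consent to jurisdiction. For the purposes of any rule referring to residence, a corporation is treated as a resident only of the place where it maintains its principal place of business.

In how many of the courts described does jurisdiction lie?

1

The Holbourne Regional Court:
  (a) The amount in controversy is 40,000 dollars, which meets the $34,000 floor — that alternative is enough. Satisfied.
  (b) The operative events occurred in Merwick, not Holbourne; the corporate defendant(s) are organised in Galwick, not Holbourne — no alternative holds. Not satisfied.
  (c) The plaintiff resides in Quendora, which is not Holbourne. Satisfied.
  (d) The claim does not concern real property. But the amount in controversy is 40,000 dollars, which meets the USD 37,500 floor, and the 'unless' clause therefore excuses the requirement. Condition met.
  → Not every requirement is met — no jurisdiction.
The Provincial Court of Holbourne:
  (a) The claim is a consumer claim, not a property claim. However, the amount in controversy is USD 40,000, which meets the USD 20,000 floor, so the 'unless' proviso supplies this condition. Met.
  (b) The amount in controversy is USD 40,000, which meets the USD 36,000 floor, so one alternative holds. Satisfied.
  (c) The claim is a consumer claim, not an employment claim, which satisfies one of the alternatives. The carve-out does not apply: the defendant resides in Bryston, not Holbourne. Met.
  (d) The plaintiff resides in Quendora, which is not Holbourne, which satisfies one of the alternatives. Condition met.
  → Every requirement is satisfied — jurisdiction.
Courts with jurisdiction: the Provincial Court of Holbourne — 1 in total.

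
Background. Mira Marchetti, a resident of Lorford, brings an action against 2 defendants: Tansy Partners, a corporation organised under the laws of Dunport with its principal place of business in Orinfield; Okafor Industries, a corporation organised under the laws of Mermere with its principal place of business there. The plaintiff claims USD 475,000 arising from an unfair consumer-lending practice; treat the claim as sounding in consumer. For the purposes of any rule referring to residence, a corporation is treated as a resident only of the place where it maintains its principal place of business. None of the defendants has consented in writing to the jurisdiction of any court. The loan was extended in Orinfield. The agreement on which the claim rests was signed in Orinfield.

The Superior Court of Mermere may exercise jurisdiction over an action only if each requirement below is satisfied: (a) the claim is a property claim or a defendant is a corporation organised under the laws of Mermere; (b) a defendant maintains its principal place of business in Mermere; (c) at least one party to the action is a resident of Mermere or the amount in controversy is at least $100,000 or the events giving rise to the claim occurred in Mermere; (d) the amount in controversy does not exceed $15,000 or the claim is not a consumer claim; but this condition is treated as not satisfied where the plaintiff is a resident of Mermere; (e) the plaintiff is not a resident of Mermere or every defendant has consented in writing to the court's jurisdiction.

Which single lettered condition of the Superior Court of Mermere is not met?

The Superior Court of Mermere:
  (a) Okafor Industries is organised under the laws of Mermere, so one alternative holds. Satisfied.
  (b) Okafor Industries has its principal place of business in Mermere. Condition met.
  (c) Okafor Industries resides in Mermere, so one alternative holds. Condition met.
  (d) The amount in controversy is USD 475,000, above the $15,000 ceiling; the claim is a consumer claim — every alternative fails. Fails.
  (e) The plaintiff resides in Lorford, which is not Mermere, so one alternative holds. Satisfied.
Only condition (d) fails.

(d)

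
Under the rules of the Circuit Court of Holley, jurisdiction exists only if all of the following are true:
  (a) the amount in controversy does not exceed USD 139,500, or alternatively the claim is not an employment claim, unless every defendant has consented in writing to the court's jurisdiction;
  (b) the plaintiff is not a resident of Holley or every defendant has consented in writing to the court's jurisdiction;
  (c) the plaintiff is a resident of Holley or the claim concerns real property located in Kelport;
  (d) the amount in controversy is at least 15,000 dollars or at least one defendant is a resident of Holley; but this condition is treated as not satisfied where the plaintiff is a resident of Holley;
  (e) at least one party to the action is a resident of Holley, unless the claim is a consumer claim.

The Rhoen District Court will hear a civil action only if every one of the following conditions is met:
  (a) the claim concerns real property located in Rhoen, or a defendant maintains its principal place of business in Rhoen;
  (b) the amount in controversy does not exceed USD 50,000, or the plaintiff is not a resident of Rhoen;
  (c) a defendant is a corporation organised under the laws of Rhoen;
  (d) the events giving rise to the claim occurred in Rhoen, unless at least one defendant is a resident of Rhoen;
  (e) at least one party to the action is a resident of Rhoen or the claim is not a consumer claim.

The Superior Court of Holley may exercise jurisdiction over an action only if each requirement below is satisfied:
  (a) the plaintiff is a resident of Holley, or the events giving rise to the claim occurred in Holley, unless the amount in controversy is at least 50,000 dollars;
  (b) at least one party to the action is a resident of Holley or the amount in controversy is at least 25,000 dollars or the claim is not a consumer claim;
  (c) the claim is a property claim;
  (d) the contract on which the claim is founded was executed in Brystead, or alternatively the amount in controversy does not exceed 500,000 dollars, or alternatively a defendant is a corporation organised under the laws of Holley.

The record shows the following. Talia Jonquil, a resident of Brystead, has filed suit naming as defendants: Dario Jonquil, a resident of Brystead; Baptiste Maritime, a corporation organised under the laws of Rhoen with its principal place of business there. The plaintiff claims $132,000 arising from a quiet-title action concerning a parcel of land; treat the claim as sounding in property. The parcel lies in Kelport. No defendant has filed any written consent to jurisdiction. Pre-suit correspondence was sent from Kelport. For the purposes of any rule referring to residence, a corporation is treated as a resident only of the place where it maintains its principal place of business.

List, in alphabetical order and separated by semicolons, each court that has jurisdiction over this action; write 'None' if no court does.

The Circuit Court of Holley:
  (a) The amount in controversy is 132,000 dollars, within the USD 139,500 ceiling, so this disjunct is met. Satisfied.
  (b) The plaintiff resides in Brystead, which is not Holley, so one alternative holds. Satisfied.
  (c) The property lies in Kelport, so this disjunct is met. Condition met.
  (d) The amount in controversy is $132,000, which meets the 15,000 dollars floor, so this disjunct is met. The carve-out does not apply: the plaintiff resides in Brystead, not Holley. Satisfied.
  (e) No party resides in Holley. And the claim is a property claim, not a consumer claim, so the proviso does not save it. Not satisfied.
  → Not every requirement is met — no jurisdiction.
The Rhoen District Court:
  (a) Baptiste Maritime has its principal place of business in Rhoen, which satisfies one of the alternatives. Satisfied.
  (b) The plaintiff resides in Brystead, which is not Rhoen, so one alternative holds. Condition met.
  (c) Baptiste Maritime is organised under the laws of Rhoen. Condition met.
  (d) The operative events occurred in Kelport, not Rhoen. However, Baptiste Maritime resides in Rhoen, so the 'unless' proviso supplies this condition. Met.
  (e) Baptiste Maritime resides in Rhoen, which satisfies one of the alternatives. Met.
  → Jurisdiction lies.
The Superior Court of Holley:
  (a) The plaintiff resides in Brystead, not Holley; the operative events occurred in Kelport, not Holley — every alternative fails. However, the amount in controversy is USD 132,000, which meets the 50,000 dollars floor, so the 'unless' proviso supplies this condition. Satisfied.
  (b) The amount in controversy is USD 132,000, which meets the 25,000 dollars floor, which satisfies one of the alternatives. Satisfied.
  (c) The claim is a property claim. Met.
  (d) The amount in controversy is USD 132,000, within the 500,000 dollars ceiling, so one alternative holds. Satisfied.
  → Every requirement is satisfied — jurisdiction.

the Rhoen District Court; the Superior Court of Holley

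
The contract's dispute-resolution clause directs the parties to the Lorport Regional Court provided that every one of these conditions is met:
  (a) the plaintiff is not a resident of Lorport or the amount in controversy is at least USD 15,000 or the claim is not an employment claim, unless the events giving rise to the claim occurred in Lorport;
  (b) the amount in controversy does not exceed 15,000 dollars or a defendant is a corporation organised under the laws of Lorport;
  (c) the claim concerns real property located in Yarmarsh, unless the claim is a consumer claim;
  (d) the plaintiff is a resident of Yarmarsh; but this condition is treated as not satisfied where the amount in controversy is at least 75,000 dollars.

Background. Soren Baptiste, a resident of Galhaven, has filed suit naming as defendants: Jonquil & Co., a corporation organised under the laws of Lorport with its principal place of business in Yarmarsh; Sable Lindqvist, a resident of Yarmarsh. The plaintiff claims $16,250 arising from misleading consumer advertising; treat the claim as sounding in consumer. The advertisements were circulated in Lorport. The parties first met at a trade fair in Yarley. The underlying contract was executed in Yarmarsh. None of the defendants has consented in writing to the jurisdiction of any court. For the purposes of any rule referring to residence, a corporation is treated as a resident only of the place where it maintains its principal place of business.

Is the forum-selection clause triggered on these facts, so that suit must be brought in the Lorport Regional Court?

The Lorport Regional Court:
  (a) The plaintiff resides in Galhaven, which is not Lorport, which satisfies one of the alternatives. Condition met.
  (b) Jonquil & Co. is organised under the laws of Lorport — that alternative is enough. Satisfied.
  (c) The claim does not concern real property. However, the claim is a consumer claim, so the 'unless' proviso supplies this condition. Satisfied.
  (d) The plaintiff resides in Galhaven, not Yarmarsh. Condition not met.
  → The clause does not apply.

No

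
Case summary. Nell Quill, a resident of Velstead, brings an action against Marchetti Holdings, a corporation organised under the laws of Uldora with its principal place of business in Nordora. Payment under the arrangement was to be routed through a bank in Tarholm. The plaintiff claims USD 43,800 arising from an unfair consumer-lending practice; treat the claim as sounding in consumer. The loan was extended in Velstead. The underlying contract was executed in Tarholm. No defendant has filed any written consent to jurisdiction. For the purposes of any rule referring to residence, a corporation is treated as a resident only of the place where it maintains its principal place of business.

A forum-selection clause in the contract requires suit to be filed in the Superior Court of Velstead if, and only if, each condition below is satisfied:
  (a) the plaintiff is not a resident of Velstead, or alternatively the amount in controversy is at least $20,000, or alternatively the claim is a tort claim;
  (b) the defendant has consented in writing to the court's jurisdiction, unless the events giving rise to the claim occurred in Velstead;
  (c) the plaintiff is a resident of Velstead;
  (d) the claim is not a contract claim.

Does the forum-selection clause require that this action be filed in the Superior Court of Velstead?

The Superior Court of Velstead:
  (a) The amount in controversy is $43,800, which meets the 20,000 dollars floor — that alternative is enough. Satisfied.
  (b) No such written consent has been filed. However, the operative events occurred in Velstead, so the 'unless' proviso supplies this condition. Satisfied.
  (c) The plaintiff resides in Velstead. Condition met.
  (d) The claim is a consumer claim, not a contract claim. Condition met.
  → Forum clause is triggered.

Yes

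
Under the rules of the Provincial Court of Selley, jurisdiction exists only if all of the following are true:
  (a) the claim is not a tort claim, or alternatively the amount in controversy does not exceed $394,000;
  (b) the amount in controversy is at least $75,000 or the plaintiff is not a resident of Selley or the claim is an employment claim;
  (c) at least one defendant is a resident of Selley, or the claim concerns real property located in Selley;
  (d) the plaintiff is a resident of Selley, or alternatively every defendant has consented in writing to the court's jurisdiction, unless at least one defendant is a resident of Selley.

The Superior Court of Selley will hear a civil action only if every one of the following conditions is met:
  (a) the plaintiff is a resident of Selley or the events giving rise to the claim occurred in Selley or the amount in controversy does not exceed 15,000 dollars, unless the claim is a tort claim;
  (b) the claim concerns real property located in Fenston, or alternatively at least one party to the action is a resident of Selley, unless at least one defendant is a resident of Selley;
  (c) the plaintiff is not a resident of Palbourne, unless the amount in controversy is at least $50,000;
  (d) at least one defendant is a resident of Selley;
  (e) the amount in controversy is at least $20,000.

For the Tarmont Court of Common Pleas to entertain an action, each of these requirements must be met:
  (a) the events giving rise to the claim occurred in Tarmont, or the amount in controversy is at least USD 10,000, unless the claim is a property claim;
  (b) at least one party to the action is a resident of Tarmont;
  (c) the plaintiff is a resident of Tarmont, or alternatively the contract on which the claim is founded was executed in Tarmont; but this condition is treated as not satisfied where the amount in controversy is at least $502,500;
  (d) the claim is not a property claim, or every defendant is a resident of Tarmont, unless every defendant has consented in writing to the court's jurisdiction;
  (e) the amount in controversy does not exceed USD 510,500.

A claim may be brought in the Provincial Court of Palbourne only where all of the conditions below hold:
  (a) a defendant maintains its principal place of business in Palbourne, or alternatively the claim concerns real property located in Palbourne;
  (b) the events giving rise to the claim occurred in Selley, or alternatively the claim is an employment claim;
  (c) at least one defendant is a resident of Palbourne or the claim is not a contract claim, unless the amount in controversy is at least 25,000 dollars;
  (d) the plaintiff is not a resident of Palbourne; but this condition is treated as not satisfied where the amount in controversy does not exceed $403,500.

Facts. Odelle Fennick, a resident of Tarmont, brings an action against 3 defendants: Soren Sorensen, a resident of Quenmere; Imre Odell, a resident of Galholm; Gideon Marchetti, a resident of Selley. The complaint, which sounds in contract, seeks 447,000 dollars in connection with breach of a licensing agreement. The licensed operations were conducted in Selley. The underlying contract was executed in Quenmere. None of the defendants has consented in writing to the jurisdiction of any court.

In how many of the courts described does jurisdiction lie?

3

The Provincial Court of Selley:
  (a) The claim is a contract claim, not a tort claim — that alternative is enough. Satisfied.
  (b) The amount in controversy is USD 447,000, which meets the USD 75,000 floor — that alternative is enough. Satisfied.
  (c) Gideon Marchetti resides in Selley, which satisfies one of the alternatives. Satisfied.
  (d) The plaintiff resides in Tarmont, not Selley; no such written consent has been filed — none of the alternatives is met. However, Gideon Marchetti resides in Selley, so the 'unless' proviso supplies this condition. Met.
  → Jurisdiction lies.
The Superior Court of Selley:
  (a) The operative events occurred in Selley, which satisfies one of the alternatives. Satisfied.
  (b) Gideon Marchetti resides in Selley — that alternative is enough. Met.
  (c) The plaintiff resides in Tarmont, which is not Palbourne. Condition met.
  (d) Gideon Marchetti resides in Selley. Met.
  (e) The amount in controversy is USD 447,000, which meets the 20,000 dollars floor. Condition met.
  → Every requirement is satisfied — jurisdiction.
The Tarmont Court of Common Pleas:
  (a) The amount in controversy is $447,000, which meets the USD 10,000 floor — that alternative is enough. Condition met.
  (b) Odelle Fennick resides in Tarmont. Satisfied.
  (c) The plaintiff resides in Tarmont — that alternative is enough. The exception is not triggered, since the amount in controversy is USD 447,000, below the $502,500 floor. Met.
  (d) The claim is a contract claim, not a property claim, so this disjunct is met. Condition met.
  (e) The amount in controversy is $447,000, within the 510,500 dollars ceiling. Met.
  → Every requirement is satisfied — jurisdiction.
The Provincial Court of Palbourne:
  (a) No defendant is a corporation; the claim does not concern real property — no alternative holds. Fails.
  (b) The operative events occurred in Selley — that alternative is enough. Condition met.
  (c) No defendant resides in Palbourne (they reside in Quenmere, Galholm, Selley); the claim is a contract claim — no alternative holds. However, the amount in controversy is USD 447,000, which meets the $25,000 floor, so the 'unless' proviso supplies this condition. Met.
  (d) The plaintiff resides in Tarmont, which is not Palbourne. The carve-out does not apply: the amount in controversy is USD 447,000, above the USD 403,500 ceiling. Condition met.
  → The court lacks jurisdiction.
Courts with jurisdiction: the Provincial Court of Selley, the Superior Court of Selley, the Tarmont Court of Common Pleas — 3 in total.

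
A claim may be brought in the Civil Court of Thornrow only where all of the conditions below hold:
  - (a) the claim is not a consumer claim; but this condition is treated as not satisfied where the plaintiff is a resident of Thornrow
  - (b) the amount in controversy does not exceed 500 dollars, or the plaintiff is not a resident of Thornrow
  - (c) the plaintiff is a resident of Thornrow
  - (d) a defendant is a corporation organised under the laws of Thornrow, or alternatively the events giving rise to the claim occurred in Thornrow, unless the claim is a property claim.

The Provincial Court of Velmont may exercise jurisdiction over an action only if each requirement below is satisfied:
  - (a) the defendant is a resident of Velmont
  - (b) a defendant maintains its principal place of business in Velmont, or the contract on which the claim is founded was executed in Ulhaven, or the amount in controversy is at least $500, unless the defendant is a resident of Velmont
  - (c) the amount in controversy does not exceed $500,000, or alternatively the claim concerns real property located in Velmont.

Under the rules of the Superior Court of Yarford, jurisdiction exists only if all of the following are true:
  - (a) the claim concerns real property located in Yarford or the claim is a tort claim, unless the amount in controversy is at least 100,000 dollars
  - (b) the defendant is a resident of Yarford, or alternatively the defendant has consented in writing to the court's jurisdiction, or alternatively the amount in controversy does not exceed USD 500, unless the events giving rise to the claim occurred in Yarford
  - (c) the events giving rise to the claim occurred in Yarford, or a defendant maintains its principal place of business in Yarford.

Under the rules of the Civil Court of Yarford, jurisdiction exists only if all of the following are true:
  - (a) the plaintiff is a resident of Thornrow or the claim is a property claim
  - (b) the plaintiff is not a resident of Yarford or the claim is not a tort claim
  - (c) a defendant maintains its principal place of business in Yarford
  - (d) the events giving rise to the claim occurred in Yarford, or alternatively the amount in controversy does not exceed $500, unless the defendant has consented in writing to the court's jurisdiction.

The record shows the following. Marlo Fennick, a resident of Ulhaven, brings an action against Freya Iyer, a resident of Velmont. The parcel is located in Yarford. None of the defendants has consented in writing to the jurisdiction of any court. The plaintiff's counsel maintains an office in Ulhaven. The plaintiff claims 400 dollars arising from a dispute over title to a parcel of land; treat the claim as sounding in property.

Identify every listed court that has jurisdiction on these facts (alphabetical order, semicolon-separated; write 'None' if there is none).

The Civil Court of Thornrow:
  (a) The claim is a property claim, not a consumer claim. And the carve-out is inapplicable — the plaintiff resides in Ulhaven, not Thornrow. Satisfied.
  (b) The amount in controversy is USD 400, within the $500 ceiling, which satisfies one of the alternatives. Met.
  (c) The plaintiff resides in Ulhaven, not Thornrow. Not met.
  (d) No defendant is a corporation; the operative events occurred in Yarford, not Thornrow — none of the alternatives is met. But the claim is a property claim, and the 'unless' clause therefore excuses the requirement. Met.
  → The court lacks jurisdiction.
The Provincial Court of Velmont:
  (a) The defendant resides in Velmont. Condition met.
  (b) No defendant is a corporation; no contract (and hence no place of execution) is alleged; the amount in controversy is $400, below the $500 floor — none of the alternatives is met. But the defendant resides in Velmont, and the 'unless' clause therefore excuses the requirement. Met.
  (c) The amount in controversy is $400, within the 500,000 dollars ceiling, so one alternative holds. Satisfied.
  → Every requirement is satisfied — jurisdiction.
The Superior Court of Yarford:
  (a) The property lies in Yarford — that alternative is enough. Condition met.
  (b) The amount in controversy is $400, within the 500 dollars ceiling — that alternative is enough. Met.
  (c) The operative events occurred in Yarford, which satisfies one of the alternatives. Condition met.
  → Jurisdiction lies.
The Civil Court of Yarford:
  (a) The claim is a property claim, so one alternative holds. Met.
  (b) The plaintiff resides in Ulhaven, which is not Yarford, which satisfies one of the alternatives. Met.
  (c) No defendant is a corporation. Not met.
  (d) The operative events occurred in Yarford — that alternative is enough. Satisfied.
  → No jurisdiction.

the Provincial Court of Velmont; the Superior Court of Yarford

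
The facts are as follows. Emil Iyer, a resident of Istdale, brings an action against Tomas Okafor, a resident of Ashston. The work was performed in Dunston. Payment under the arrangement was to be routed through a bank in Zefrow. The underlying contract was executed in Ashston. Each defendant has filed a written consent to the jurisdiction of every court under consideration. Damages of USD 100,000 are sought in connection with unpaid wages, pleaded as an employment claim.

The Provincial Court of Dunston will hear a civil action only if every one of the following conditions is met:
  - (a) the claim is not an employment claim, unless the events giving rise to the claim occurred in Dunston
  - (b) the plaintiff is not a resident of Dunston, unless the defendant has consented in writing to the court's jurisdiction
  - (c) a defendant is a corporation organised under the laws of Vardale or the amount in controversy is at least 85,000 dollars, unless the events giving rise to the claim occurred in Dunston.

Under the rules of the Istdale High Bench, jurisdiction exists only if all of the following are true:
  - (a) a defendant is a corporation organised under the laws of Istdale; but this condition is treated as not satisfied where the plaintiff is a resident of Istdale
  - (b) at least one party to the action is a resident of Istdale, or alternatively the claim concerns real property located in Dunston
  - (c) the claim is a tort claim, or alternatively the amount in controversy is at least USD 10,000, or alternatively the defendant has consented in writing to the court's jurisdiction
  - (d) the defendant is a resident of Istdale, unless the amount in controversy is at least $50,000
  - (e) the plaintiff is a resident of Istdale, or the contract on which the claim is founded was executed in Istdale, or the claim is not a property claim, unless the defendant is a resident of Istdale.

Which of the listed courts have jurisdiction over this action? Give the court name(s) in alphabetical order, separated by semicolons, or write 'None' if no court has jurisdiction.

the Provincial Court of Dunston

The Provincial Court of Dunston:
  (a) The claim is an employment claim. But the operative events occurred in Dunston, and the 'unless' clause therefore excuses the requirement. Met.
  (b) The plaintiff resides in Istdale, which is not Dunston. Condition met.
  (c) The amount in controversy is USD 100,000, which meets the USD 85,000 floor, so this disjunct is met. Satisfied.
  → All conditions met; jurisdiction exists.
The Istdale High Bench:
  (a) No defendant is a corporation. Condition not met.
  (b) Emil Iyer resides in Istdale, so one alternative holds. Condition met.
  (c) The amount in controversy is USD 100,000, which meets the USD 10,000 floor, which satisfies one of the alternatives. Met.
  (d) The defendant resides in Ashston, not Istdale. But the amount in controversy is USD 100,000, which meets the $50,000 floor, and the 'unless' clause therefore excuses the requirement. Satisfied.
  (e) The plaintiff resides in Istdale, so one alternative holds. Met.
  → At least one condition fails; no jurisdiction.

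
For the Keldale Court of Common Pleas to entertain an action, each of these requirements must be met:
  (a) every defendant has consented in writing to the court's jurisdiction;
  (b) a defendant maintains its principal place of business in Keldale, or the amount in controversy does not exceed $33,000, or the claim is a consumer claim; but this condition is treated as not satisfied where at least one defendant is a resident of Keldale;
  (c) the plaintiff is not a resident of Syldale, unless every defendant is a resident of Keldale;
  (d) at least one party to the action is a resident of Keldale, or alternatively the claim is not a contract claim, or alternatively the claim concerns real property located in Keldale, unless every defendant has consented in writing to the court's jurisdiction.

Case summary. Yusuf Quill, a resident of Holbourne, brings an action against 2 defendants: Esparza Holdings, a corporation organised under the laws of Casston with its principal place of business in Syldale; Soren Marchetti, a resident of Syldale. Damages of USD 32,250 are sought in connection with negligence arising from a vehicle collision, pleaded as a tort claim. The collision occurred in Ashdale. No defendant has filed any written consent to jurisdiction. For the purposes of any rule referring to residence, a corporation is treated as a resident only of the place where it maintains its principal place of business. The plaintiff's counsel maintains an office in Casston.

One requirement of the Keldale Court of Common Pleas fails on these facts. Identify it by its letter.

(a)

The Keldale Court of Common Pleas:
  (a) No such written consent has been filed. Condition not met.
  (b) The amount in controversy is 32,250 dollars, within the 33,000 dollars ceiling, so one alternative holds. The exception is not triggered, since no defendant resides in Keldale (they reside in Syldale, Syldale). Met.
  (c) The plaintiff resides in Holbourne, which is not Syldale. Met.
  (d) The claim is a tort claim, not a contract claim, which satisfies one of the alternatives. Satisfied.
Only condition (a) fails.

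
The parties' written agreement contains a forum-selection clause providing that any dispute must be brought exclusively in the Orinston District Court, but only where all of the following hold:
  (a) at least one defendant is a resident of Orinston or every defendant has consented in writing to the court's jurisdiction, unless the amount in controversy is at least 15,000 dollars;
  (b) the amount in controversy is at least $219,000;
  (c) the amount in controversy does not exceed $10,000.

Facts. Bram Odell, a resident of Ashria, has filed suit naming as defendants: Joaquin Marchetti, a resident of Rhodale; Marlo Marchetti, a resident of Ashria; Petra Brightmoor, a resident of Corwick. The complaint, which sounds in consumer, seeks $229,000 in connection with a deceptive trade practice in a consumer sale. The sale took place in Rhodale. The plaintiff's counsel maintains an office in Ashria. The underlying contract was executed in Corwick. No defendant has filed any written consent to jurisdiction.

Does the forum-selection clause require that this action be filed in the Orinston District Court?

No

The Orinston District Court:
  (a) No defendant resides in Orinston (they reside in Rhodale, Ashria, Corwick); no such written consent has been filed — every alternative fails. But the amount in controversy is $229,000, which meets the $15,000 floor, and the 'unless' clause therefore excuses the requirement. Satisfied.
  (b) The amount in controversy is USD 229,000, which meets the USD 219,000 floor. Satisfied.
  (c) The amount in controversy is USD 229,000, above the USD 10,000 ceiling. Fails.
  → The clause does not apply.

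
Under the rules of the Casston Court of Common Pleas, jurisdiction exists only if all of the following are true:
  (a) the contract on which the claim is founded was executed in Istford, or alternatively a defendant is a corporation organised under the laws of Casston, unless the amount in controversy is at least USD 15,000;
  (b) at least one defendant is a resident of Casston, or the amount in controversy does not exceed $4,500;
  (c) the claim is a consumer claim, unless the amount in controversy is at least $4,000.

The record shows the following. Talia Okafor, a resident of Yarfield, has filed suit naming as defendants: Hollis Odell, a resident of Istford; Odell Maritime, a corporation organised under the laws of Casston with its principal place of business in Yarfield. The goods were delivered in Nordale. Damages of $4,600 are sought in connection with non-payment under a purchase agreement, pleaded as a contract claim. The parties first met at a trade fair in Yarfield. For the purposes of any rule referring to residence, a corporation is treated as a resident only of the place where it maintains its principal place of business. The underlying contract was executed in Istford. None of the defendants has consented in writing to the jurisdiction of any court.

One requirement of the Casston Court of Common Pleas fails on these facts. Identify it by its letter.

The Casston Court of Common Pleas:
  (a) The contract was executed in Istford, so one alternative holds. Met.
  (b) No defendant resides in Casston (they reside in Istford, Yarfield); the amount in controversy is $4,600, above the 4,500 dollars ceiling — no alternative holds. Not met.
  (c) The claim is a contract claim, not a consumer claim. The proviso rescues it, though: the amount in controversy is USD 4,600, which meets the 4,000 dollars floor. Satisfied.
Only condition (b) fails.

(b)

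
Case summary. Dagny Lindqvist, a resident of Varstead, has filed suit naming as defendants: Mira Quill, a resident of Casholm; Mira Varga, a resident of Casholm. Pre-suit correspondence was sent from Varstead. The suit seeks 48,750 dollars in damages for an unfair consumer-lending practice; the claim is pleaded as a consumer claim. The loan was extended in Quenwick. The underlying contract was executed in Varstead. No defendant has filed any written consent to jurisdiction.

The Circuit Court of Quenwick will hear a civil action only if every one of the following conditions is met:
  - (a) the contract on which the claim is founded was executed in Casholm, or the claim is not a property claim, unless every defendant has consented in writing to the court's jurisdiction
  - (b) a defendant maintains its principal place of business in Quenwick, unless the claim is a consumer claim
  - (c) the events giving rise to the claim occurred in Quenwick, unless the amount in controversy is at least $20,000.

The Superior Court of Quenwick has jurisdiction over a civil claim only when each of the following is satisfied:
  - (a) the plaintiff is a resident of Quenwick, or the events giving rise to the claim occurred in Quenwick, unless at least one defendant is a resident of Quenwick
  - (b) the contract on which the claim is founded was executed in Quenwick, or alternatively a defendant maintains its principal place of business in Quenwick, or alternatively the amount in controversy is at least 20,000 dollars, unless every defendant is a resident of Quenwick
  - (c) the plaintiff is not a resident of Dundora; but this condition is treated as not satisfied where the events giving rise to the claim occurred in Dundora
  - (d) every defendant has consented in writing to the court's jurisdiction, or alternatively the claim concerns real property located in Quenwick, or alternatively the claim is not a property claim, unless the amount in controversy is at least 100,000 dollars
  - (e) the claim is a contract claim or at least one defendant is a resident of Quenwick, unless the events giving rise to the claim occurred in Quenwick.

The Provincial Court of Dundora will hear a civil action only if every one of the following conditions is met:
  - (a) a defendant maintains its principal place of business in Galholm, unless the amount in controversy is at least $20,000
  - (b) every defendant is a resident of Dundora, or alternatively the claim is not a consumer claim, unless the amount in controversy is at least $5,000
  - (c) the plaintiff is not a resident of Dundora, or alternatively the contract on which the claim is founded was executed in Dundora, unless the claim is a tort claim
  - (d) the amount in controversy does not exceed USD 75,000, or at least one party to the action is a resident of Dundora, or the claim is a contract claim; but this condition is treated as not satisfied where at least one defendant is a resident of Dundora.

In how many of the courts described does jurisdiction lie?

3

The Circuit Court of Quenwick:
  (a) The claim is a consumer claim, not a property claim, which satisfies one of the alternatives. Satisfied.
  (b) No defendant is a corporation. The proviso rescues it, though: the claim is a consumer claim. Met.
  (c) The operative events occurred in Quenwick. Condition met.
  → Every requirement is satisfied — jurisdiction.
The Superior Court of Quenwick:
  (a) The operative events occurred in Quenwick, so one alternative holds. Met.
  (b) The amount in controversy is USD 48,750, which meets the USD 20,000 floor, so one alternative holds. Met.
  (c) The plaintiff resides in Varstead, which is not Dundora. The exception is not triggered, since the operative events occurred in Quenwick, not Dundora. Satisfied.
  (d) The claim is a consumer claim, not a property claim, so this disjunct is met. Condition met.
  (e) The claim is a consumer claim, not a contract claim; no defendant resides in Quenwick (they reside in Casholm, Casholm) — no alternative holds. But the operative events occurred in Quenwick, and the 'unless' clause therefore excuses the requirement. Satisfied.
  → Jurisdiction lies.
The Provincial Court of Dundora:
  (a) No defendant is a corporation. But the amount in controversy is USD 48,750, which meets the $20,000 floor, and the 'unless' clause therefore excuses the requirement. Met.
  (b) The defendants reside as follows — Mira Quill in Casholm, Mira Varga in Casholm — not all in Dundora; the claim is a consumer claim — none of the alternatives is met. However, the amount in controversy is 48,750 dollars, which meets the $5,000 floor, so the 'unless' proviso supplies this condition. Met.
  (c) The plaintiff resides in Varstead, which is not Dundora, so one alternative holds. Condition met.
  (d) The amount in controversy is USD 48,750, within the 75,000 dollars ceiling — that alternative is enough. The exception is not triggered, since no defendant resides in Dundora (they reside in Casholm, Casholm). Satisfied.
  → All conditions met; jurisdiction exists.
Courts with jurisdiction: the Circuit Court of Quenwick, the Superior Court of Quenwick, the Provincial Court of Dundora — 3 in total.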